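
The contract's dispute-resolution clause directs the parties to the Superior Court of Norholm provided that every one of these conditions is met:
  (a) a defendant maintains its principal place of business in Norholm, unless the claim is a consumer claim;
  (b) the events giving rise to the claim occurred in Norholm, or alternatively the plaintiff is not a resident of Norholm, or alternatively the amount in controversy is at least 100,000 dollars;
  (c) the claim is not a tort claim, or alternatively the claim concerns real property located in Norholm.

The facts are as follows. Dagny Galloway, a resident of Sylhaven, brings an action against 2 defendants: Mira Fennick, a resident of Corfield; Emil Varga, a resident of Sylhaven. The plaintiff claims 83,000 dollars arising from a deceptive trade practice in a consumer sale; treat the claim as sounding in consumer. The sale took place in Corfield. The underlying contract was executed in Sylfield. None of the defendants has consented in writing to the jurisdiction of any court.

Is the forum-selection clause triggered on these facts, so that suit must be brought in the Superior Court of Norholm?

The Superior Court of Norholm:
  (a) No defendant is a corporation. However, the claim is a consumer claim, so the 'unless' proviso supplies this condition. Condition met.
  (b) The plaintiff resides in Sylhaven, which is not Norholm, which satisfies one of the alternatives. Condition met.
  (c) The claim is a consumer claim, not a tort claim, so this disjunct is met. Satisfied.
  → The clause applies.

Yes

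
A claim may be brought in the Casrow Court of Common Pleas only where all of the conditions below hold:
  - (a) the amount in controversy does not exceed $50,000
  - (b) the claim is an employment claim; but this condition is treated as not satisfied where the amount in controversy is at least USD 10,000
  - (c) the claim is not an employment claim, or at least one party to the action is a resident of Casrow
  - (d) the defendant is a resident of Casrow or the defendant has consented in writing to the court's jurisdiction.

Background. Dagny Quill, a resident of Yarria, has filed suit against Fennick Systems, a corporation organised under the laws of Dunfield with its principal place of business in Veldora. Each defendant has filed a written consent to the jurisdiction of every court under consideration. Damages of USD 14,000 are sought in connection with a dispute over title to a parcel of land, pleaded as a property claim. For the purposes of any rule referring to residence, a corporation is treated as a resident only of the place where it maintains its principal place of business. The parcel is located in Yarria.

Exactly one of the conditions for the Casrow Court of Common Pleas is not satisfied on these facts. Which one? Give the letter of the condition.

(b)

The Casrow Court of Common Pleas:
  (a) The amount in controversy is 14,000 dollars, within the 50,000 dollars ceiling. Condition met.
  (b) The claim is a property claim, not an employment claim. Not satisfied.
  (c) The claim is a property claim, not an employment claim, so one alternative holds. Condition met.
  (d) Every defendant has filed written consent, which satisfies one of the alternatives. Met.
Only condition (b) fails.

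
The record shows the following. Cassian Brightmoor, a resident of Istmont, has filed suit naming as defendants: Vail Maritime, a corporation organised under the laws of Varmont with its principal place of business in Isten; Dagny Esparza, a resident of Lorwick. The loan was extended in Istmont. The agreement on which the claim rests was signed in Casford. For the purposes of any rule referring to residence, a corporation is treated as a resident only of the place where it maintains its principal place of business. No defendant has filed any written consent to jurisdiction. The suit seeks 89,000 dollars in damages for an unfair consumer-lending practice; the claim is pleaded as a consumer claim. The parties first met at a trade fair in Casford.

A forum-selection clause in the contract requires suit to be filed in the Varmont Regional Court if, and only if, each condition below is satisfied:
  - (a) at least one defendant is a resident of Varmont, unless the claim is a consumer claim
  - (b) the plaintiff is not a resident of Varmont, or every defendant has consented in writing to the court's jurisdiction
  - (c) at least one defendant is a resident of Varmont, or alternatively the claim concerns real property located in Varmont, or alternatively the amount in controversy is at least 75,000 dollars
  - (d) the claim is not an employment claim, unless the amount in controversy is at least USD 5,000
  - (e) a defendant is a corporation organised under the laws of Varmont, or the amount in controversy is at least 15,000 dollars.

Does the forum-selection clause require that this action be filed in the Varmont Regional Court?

The Varmont Regional Court:
  (a) No defendant resides in Varmont (they reside in Isten, Lorwick). But the claim is a consumer claim, and the 'unless' clause therefore excuses the requirement. Satisfied.
  (b) The plaintiff resides in Istmont, which is not Varmont, so this disjunct is met. Met.
  (c) The amount in controversy is $89,000, which meets the $75,000 floor, which satisfies one of the alternatives. Condition met.
  (d) The claim is a consumer claim, not an employment claim. Met.
  (e) Vail Maritime is organised under the laws of Varmont, so one alternative holds. Condition met.
  → The clause applies.

Yes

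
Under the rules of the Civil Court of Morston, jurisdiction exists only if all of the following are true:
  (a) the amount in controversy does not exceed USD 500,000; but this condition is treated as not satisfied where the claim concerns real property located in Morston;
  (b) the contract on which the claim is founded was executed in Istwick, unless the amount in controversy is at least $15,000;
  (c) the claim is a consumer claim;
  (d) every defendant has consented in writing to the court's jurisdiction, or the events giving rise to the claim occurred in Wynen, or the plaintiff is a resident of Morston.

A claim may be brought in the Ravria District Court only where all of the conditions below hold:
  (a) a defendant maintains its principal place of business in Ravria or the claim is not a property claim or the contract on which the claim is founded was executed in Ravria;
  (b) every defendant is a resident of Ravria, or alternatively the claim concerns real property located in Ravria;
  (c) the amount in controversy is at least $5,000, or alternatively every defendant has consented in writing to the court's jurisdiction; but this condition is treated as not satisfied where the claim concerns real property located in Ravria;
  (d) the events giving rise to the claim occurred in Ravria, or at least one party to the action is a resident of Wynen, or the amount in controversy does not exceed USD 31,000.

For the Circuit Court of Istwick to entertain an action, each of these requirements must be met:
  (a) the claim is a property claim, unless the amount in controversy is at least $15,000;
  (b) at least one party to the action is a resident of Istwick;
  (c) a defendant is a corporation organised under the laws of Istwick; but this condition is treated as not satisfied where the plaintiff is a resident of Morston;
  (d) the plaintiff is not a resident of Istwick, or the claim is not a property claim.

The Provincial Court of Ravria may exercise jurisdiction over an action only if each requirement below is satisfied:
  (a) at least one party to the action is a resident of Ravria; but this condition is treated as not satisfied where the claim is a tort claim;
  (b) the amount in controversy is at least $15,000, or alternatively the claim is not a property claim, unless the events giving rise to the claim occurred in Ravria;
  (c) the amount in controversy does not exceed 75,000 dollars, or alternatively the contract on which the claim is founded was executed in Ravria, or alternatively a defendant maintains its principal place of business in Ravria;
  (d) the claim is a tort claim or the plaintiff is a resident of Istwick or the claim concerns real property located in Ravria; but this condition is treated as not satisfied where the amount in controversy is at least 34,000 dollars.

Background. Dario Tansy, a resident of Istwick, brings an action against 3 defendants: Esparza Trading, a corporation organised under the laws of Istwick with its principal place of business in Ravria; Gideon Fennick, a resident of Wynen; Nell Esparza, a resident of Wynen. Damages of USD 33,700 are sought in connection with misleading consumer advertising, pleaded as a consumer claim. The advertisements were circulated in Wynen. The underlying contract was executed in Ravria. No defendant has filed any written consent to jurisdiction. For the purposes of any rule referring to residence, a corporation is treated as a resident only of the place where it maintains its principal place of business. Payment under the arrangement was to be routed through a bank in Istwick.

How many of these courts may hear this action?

3

The Civil Court of Morston:
  (a) The amount in controversy is $33,700, within the 500,000 dollars ceiling. The carve-out does not apply: the claim does not concern real property. Satisfied.
  (b) The contract was executed in Ravria, not Istwick. The proviso rescues it, though: the amount in controversy is $33,700, which meets the 15,000 dollars floor. Condition met.
  (c) The claim is a consumer claim. Met.
  (d) The operative events occurred in Wynen — that alternative is enough. Condition met.
  → All conditions met; jurisdiction exists.
The Ravria District Court:
  (a) Esparza Trading has its principal place of business in Ravria — that alternative is enough. Met.
  (b) The defendants reside as follows — Esparza Trading in Ravria, Gideon Fennick in Wynen, Nell Esparza in Wynen — not all in Ravria; the claim does not concern real property — no alternative holds. Not met.
  (c) The amount in controversy is $33,700, which meets the USD 5,000 floor, so one alternative holds. The carve-out does not apply: the claim does not concern real property. Satisfied.
  (d) Gideon Fennick resides in Wynen, which satisfies one of the alternatives. Met.
  → Not every requirement is met — no jurisdiction.
The Circuit Court of Istwick:
  (a) The claim is a consumer claim, not a property claim. But the amount in controversy is USD 33,700, which meets the USD 15,000 floor, and the 'unless' clause therefore excuses the requirement. Condition met.
  (b) Dario Tansy resides in Istwick. Met.
  (c) Esparza Trading is organised under the laws of Istwick. The carve-out does not apply: the plaintiff resides in Istwick, not Morston. Satisfied.
  (d) The claim is a consumer claim, not a property claim, which satisfies one of the alternatives. Satisfied.
  → Jurisdiction lies.
The Provincial Court of Ravria:
  (a) Esparza Trading resides in Ravria. And the carve-out is inapplicable — the claim is a consumer claim, not a tort claim. Condition met.
  (b) The amount in controversy is USD 33,700, which meets the USD 15,000 floor, so this disjunct is met. Satisfied.
  (c) The amount in controversy is 33,700 dollars, within the $75,000 ceiling, so this disjunct is met. Met.
  (d) The plaintiff resides in Istwick, so this disjunct is met. The carve-out does not apply: the amount in controversy is USD 33,700, below the USD 34,000 floor. Satisfied.
  → All conditions met; jurisdiction exists.
Courts with jurisdiction: the Civil Court of Morston, the Circuit Court of Istwick, the Provincial Court of Ravria — 3 in total.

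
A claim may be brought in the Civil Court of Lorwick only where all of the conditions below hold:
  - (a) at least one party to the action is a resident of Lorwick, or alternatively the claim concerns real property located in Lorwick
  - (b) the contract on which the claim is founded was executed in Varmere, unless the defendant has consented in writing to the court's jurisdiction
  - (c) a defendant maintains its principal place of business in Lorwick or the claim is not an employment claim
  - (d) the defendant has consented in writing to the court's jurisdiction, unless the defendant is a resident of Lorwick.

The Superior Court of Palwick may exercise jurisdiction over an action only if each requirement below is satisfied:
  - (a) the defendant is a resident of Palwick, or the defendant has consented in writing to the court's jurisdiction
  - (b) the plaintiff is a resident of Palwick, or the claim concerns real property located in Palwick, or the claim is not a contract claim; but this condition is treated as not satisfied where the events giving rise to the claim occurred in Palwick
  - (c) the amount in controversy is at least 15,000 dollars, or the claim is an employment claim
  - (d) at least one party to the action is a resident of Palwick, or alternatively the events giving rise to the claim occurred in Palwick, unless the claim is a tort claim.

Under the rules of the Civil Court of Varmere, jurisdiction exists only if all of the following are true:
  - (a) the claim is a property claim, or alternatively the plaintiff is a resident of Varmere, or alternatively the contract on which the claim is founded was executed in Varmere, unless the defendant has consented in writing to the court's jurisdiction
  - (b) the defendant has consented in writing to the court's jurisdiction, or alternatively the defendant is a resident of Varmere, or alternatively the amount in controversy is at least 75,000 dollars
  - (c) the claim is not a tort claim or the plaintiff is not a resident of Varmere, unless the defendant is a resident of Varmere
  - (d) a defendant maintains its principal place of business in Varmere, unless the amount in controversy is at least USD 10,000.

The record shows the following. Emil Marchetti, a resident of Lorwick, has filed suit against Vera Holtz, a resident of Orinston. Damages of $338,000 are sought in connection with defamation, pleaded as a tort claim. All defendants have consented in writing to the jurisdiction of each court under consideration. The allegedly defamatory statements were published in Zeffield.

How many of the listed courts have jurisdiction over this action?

3

The Civil Court of Lorwick:
  (a) Emil Marchetti resides in Lorwick — that alternative is enough. Satisfied.
  (b) No contract (and hence no place of execution) is alleged. However, every defendant has filed written consent, so the 'unless' proviso supplies this condition. Met.
  (c) The claim is a tort claim, not an employment claim, so one alternative holds. Met.
  (d) Every defendant has filed written consent. Condition met.
  → Every requirement is satisfied — jurisdiction.
The Superior Court of Palwick:
  (a) Every defendant has filed written consent — that alternative is enough. Condition met.
  (b) The claim is a tort claim, not a contract claim, so one alternative holds. The exception is not triggered, since the operative events occurred in Zeffield, not Palwick. Condition met.
  (c) The amount in controversy is 338,000 dollars, which meets the USD 15,000 floor — that alternative is enough. Met.
  (d) No party resides in Palwick; the operative events occurred in Zeffield, not Palwick — none of the alternatives is met. The proviso rescues it, though: the claim is a tort claim. Condition met.
  → The court has jurisdiction.
The Civil Court of Varmere:
  (a) The claim is a tort claim, not a property claim; the plaintiff resides in Lorwick, not Varmere; no contract (and hence no place of execution) is alleged — no alternative holds. However, every defendant has filed written consent, so the 'unless' proviso supplies this condition. Satisfied.
  (b) Every defendant has filed written consent, which satisfies one of the alternatives. Satisfied.
  (c) The plaintiff resides in Lorwick, which is not Varmere, so this disjunct is met. Condition met.
  (d) No defendant is a corporation. But the amount in controversy is USD 338,000, which meets the $10,000 floor, and the 'unless' clause therefore excuses the requirement. Satisfied.
  → Jurisdiction lies.
Courts with jurisdiction: the Civil Court of Lorwick, the Superior Court of Palwick, the Civil Court of Varmere — 3 in total.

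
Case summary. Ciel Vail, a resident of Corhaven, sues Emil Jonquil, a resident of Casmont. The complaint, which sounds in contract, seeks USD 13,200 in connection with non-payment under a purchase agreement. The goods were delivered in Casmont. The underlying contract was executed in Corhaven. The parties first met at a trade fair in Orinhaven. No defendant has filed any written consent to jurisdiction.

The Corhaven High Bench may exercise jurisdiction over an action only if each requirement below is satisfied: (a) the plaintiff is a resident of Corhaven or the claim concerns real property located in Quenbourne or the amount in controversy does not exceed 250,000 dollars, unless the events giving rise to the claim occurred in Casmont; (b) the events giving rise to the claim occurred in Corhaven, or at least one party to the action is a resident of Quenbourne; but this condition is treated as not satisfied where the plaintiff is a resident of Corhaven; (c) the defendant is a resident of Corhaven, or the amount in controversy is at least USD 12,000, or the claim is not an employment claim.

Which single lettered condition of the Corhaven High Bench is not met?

The Corhaven High Bench:
  (a) The plaintiff resides in Corhaven, so one alternative holds. Met.
  (b) The operative events occurred in Casmont, not Corhaven; no party resides in Quenbourne — none of the alternatives is met. Condition not met.
  (c) The amount in controversy is USD 13,200, which meets the 12,000 dollars floor, so this disjunct is met. Satisfied.
Only condition (b) fails.

(b)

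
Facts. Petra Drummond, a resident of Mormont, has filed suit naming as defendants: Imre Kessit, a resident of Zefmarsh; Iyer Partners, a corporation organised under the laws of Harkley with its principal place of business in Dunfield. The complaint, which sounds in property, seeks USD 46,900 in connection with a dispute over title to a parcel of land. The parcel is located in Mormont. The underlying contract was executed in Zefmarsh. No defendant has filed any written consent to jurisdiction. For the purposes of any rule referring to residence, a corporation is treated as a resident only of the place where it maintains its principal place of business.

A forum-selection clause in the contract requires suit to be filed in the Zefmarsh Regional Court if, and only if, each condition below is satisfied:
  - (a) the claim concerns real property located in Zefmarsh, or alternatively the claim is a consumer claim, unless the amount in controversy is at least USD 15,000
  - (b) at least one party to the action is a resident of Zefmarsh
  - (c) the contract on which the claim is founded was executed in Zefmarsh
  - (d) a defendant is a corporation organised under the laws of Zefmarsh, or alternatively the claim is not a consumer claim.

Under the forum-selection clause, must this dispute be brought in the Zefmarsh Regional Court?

The Zefmarsh Regional Court:
  (a) The property lies in Mormont, not Zefmarsh; the claim is a property claim, not a consumer claim — every alternative fails. However, the amount in controversy is 46,900 dollars, which meets the 15,000 dollars floor, so the 'unless' proviso supplies this condition. Condition met.
  (b) Imre Kessit resides in Zefmarsh. Condition met.
  (c) The contract was executed in Zefmarsh. Satisfied.
  (d) The claim is a property claim, not a consumer claim — that alternative is enough. Satisfied.
  → The clause applies.

Yes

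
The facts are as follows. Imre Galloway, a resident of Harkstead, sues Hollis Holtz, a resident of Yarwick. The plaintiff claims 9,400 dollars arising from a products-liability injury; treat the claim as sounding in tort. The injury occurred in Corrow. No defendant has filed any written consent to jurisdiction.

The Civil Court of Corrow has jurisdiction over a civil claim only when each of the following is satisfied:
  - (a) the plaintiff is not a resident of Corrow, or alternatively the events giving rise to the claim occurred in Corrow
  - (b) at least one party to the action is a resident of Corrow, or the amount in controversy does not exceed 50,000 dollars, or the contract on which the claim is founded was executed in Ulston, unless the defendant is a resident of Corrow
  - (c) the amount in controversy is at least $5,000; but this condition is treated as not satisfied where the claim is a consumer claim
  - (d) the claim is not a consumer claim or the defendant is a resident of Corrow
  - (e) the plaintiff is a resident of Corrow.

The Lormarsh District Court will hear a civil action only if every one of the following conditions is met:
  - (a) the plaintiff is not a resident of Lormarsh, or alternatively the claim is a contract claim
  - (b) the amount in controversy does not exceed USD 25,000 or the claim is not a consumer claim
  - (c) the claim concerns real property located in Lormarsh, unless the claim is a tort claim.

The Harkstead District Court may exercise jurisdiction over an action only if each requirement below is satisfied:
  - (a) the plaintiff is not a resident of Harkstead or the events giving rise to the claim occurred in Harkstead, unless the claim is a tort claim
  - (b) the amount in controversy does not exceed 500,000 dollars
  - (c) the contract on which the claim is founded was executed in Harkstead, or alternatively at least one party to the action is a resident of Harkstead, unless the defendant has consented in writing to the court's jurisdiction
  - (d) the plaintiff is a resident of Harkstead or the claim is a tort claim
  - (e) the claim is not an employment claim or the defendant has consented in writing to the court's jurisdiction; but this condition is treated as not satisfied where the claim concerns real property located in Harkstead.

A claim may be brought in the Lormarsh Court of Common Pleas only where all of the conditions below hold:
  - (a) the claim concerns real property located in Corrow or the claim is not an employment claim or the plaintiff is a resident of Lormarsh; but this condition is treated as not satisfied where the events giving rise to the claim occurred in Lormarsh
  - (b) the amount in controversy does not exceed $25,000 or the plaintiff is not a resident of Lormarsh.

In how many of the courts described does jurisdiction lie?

The Civil Court of Corrow:
  (a) The plaintiff resides in Harkstead, which is not Corrow — that alternative is enough. Met.
  (b) The amount in controversy is $9,400, within the USD 50,000 ceiling, so one alternative holds. Met.
  (c) The amount in controversy is $9,400, which meets the 5,000 dollars floor. The carve-out does not apply: the claim is a tort claim, not a consumer claim. Satisfied.
  (d) The claim is a tort claim, not a consumer claim — that alternative is enough. Satisfied.
  (e) The plaintiff resides in Harkstead, not Corrow. Fails.
  → At least one condition fails; no jurisdiction.
The Lormarsh District Court:
  (a) The plaintiff resides in Harkstead, which is not Lormarsh — that alternative is enough. Met.
  (b) The amount in controversy is USD 9,400, within the 25,000 dollars ceiling, so one alternative holds. Satisfied.
  (c) The claim does not concern real property. But the claim is a tort claim, and the 'unless' clause therefore excuses the requirement. Condition met.
  → All conditions met; jurisdiction exists.
The Harkstead District Court:
  (a) The plaintiff resides in Harkstead; the operative events occurred in Corrow, not Harkstead — none of the alternatives is met. The proviso rescues it, though: the claim is a tort claim. Satisfied.
  (b) The amount in controversy is USD 9,400, within the USD 500,000 ceiling. Satisfied.
  (c) Imre Galloway resides in Harkstead, which satisfies one of the alternatives. Met.
  (d) The plaintiff resides in Harkstead, so this disjunct is met. Condition met.
  (e) The claim is a tort claim, not an employment claim — that alternative is enough. The exception is not triggered, since the claim does not concern real property. Condition met.
  → The court has jurisdiction.
The Lormarsh Court of Common Pleas:
  (a) The claim is a tort claim, not an employment claim, which satisfies one of the alternatives. And the carve-out is inapplicable — the operative events occurred in Corrow, not Lormarsh. Satisfied.
  (b) The amount in controversy is USD 9,400, within the 25,000 dollars ceiling, which satisfies one of the alternatives. Satisfied.
  → Jurisdiction lies.
Courts with jurisdiction: the Lormarsh District Court, the Harkstead District Court, the Lormarsh Court of Common Pleas — 3 in total.

3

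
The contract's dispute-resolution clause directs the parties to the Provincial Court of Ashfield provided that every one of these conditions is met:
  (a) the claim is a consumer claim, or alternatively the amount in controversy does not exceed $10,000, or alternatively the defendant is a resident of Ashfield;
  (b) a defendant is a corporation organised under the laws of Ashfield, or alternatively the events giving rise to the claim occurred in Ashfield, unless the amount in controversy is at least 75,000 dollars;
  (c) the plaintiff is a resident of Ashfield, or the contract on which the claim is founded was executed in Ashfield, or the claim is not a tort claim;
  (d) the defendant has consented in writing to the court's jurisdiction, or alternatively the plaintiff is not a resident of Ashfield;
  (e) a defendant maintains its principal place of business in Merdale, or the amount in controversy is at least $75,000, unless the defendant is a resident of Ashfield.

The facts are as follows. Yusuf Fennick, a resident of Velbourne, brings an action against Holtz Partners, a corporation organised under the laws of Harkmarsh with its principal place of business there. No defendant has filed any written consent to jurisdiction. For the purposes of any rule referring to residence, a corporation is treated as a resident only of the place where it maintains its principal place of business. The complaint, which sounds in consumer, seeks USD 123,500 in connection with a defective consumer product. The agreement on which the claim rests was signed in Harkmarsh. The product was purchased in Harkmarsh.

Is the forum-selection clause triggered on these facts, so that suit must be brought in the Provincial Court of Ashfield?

Yes

The Provincial Court of Ashfield:
  (a) The claim is a consumer claim — that alternative is enough. Met.
  (b) The corporate defendant(s) are organised in Harkmarsh, not Ashfield; the operative events occurred in Harkmarsh, not Ashfield — every alternative fails. However, the amount in controversy is 123,500 dollars, which meets the $75,000 floor, so the 'unless' proviso supplies this condition. Met.
  (c) The claim is a consumer claim, not a tort claim — that alternative is enough. Condition met.
  (d) The plaintiff resides in Velbourne, which is not Ashfield, so one alternative holds. Condition met.
  (e) The amount in controversy is $123,500, which meets the USD 75,000 floor, so this disjunct is met. Met.
  → Forum clause is triggered.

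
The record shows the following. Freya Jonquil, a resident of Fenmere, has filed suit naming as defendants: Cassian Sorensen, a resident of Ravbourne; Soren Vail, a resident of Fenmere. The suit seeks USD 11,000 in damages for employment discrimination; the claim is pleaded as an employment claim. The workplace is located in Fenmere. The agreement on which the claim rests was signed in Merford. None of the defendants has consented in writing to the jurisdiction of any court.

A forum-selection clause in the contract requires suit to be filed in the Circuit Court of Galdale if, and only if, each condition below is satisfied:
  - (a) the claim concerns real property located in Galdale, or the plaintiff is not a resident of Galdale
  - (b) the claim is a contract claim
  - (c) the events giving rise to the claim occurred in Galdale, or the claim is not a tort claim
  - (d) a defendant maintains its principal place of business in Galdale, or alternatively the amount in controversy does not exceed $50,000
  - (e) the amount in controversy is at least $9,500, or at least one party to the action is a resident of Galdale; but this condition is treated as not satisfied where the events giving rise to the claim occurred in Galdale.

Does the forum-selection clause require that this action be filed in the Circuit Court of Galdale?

The Circuit Court of Galdale:
  (a) The plaintiff resides in Fenmere, which is not Galdale, so this disjunct is met. Satisfied.
  (b) The claim is an employment claim, not a contract claim. Condition not met.
  (c) The claim is an employment claim, not a tort claim — that alternative is enough. Met.
  (d) The amount in controversy is USD 11,000, within the $50,000 ceiling, so one alternative holds. Satisfied.
  (e) The amount in controversy is 11,000 dollars, which meets the $9,500 floor, so this disjunct is met. The carve-out does not apply: the operative events occurred in Fenmere, not Galdale. Met.
  → The clause does not apply.

No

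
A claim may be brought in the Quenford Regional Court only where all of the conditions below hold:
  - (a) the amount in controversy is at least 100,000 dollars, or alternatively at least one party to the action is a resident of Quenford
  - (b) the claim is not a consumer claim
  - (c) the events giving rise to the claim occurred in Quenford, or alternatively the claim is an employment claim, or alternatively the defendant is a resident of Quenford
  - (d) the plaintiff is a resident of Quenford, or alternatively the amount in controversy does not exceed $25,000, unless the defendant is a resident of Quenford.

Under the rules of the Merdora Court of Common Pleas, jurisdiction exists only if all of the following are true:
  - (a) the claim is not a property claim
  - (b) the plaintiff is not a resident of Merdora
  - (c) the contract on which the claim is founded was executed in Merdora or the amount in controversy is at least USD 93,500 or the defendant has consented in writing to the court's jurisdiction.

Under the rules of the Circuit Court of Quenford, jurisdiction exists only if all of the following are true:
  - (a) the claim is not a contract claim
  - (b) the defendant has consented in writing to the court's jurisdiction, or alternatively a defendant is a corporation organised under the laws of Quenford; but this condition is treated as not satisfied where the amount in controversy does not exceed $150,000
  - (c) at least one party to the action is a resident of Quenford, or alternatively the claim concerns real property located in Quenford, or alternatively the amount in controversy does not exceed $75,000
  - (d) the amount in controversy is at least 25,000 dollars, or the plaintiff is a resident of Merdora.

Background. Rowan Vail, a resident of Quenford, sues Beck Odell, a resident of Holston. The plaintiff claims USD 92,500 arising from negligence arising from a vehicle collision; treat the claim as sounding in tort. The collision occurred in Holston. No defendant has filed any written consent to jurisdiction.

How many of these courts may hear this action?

0

The Quenford Regional Court:
  (a) Rowan Vail resides in Quenford, so one alternative holds. Satisfied.
  (b) The claim is a tort claim, not a consumer claim. Condition met.
  (c) The operative events occurred in Holston, not Quenford; the claim is a tort claim, not an employment claim; the defendant resides in Holston, not Quenford — none of the alternatives is met. Condition not met.
  (d) The plaintiff resides in Quenford, so one alternative holds. Condition met.
  → The court lacks jurisdiction.
The Merdora Court of Common Pleas:
  (a) The claim is a tort claim, not a property claim. Satisfied.
  (b) The plaintiff resides in Quenford, which is not Merdora. Satisfied.
  (c) No contract (and hence no place of execution) is alleged; the amount in controversy is 92,500 dollars, below the USD 93,500 floor; no such written consent has been filed — none of the alternatives is met. Fails.
  → The court lacks jurisdiction.
The Circuit Court of Quenford:
  (a) The claim is a tort claim, not a contract claim. Satisfied.
  (b) No such written consent has been filed; no defendant is a corporation — every alternative fails. Not satisfied.
  (c) Rowan Vail resides in Quenford, which satisfies one of the alternatives. Condition met.
  (d) The amount in controversy is 92,500 dollars, which meets the $25,000 floor, so this disjunct is met. Condition met.
  → Not every requirement is met — no jurisdiction.
No court satisfies all of its conditions.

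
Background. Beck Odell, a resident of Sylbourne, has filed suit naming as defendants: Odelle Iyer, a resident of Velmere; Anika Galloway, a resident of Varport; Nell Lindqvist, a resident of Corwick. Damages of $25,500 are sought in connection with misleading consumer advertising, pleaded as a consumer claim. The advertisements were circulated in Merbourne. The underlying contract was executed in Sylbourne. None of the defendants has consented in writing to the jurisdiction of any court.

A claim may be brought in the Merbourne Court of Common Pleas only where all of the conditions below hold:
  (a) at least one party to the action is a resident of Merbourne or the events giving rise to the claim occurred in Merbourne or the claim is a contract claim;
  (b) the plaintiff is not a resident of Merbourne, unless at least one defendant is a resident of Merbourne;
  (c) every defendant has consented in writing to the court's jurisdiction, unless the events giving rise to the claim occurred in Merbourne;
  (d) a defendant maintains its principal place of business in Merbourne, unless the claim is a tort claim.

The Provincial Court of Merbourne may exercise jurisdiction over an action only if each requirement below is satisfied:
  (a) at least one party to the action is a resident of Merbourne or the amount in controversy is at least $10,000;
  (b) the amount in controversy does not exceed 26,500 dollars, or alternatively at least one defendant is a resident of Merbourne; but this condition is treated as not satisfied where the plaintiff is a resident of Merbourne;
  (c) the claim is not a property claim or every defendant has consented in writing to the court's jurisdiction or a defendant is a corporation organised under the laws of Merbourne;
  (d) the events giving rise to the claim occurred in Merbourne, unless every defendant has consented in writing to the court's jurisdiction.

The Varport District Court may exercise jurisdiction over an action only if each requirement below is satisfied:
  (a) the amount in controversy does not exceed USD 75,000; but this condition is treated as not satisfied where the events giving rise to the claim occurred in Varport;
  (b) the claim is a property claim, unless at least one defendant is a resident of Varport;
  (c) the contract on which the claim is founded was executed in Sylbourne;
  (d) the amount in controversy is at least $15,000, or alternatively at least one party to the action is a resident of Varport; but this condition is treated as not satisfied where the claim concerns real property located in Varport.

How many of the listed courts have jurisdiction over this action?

2

The Merbourne Court of Common Pleas:
  (a) The operative events occurred in Merbourne, so one alternative holds. Met.
  (b) The plaintiff resides in Sylbourne, which is not Merbourne. Met.
  (c) No such written consent has been filed. The proviso rescues it, though: the operative events occurred in Merbourne. Satisfied.
  (d) No defendant is a corporation. And the claim is a consumer claim, not a tort claim, so the proviso does not save it. Not met.
  → At least one condition fails; no jurisdiction.
The Provincial Court of Merbourne:
  (a) The amount in controversy is USD 25,500, which meets the USD 10,000 floor, so one alternative holds. Condition met.
  (b) The amount in controversy is $25,500, within the USD 26,500 ceiling, so one alternative holds. The exception is not triggered, since the plaintiff resides in Sylbourne, not Merbourne. Met.
  (c) The claim is a consumer claim, not a property claim, which satisfies one of the alternatives. Satisfied.
  (d) The operative events occurred in Merbourne. Met.
  → The court has jurisdiction.
The Varport District Court:
  (a) The amount in controversy is $25,500, within the 75,000 dollars ceiling. The carve-out does not apply: the operative events occurred in Merbourne, not Varport. Satisfied.
  (b) The claim is a consumer claim, not a property claim. The proviso rescues it, though: Anika Galloway resides in Varport. Satisfied.
  (c) The contract was executed in Sylbourne. Satisfied.
  (d) The amount in controversy is USD 25,500, which meets the USD 15,000 floor, so this disjunct is met. The carve-out does not apply: the claim does not concern real property. Condition met.
  → All conditions met; jurisdiction exists.
Courts with jurisdiction: the Provincial Court of Merbourne, the Varport District Court — 2 in total.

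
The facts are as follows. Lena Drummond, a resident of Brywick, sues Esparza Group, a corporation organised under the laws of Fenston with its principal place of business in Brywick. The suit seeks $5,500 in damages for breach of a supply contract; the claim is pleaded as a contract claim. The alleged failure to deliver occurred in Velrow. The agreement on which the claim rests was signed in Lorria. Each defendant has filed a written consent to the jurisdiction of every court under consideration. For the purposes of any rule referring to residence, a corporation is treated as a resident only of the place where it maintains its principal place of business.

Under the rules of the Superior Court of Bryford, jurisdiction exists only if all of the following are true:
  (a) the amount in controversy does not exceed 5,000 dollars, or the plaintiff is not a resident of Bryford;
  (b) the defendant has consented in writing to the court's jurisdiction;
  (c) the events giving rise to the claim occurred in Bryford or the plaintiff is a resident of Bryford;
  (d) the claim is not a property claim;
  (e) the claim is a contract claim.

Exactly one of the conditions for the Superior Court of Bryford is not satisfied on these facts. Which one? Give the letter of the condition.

(c)

The Superior Court of Bryford:
  (a) The plaintiff resides in Brywick, which is not Bryford — that alternative is enough. Condition met.
  (b) Every defendant has filed written consent. Satisfied.
  (c) The operative events occurred in Velrow, not Bryford; the plaintiff resides in Brywick, not Bryford — none of the alternatives is met. Fails.
  (d) The claim is a contract claim, not a property claim. Satisfied.
  (e) The claim is a contract claim. Condition met.
Only condition (c) fails.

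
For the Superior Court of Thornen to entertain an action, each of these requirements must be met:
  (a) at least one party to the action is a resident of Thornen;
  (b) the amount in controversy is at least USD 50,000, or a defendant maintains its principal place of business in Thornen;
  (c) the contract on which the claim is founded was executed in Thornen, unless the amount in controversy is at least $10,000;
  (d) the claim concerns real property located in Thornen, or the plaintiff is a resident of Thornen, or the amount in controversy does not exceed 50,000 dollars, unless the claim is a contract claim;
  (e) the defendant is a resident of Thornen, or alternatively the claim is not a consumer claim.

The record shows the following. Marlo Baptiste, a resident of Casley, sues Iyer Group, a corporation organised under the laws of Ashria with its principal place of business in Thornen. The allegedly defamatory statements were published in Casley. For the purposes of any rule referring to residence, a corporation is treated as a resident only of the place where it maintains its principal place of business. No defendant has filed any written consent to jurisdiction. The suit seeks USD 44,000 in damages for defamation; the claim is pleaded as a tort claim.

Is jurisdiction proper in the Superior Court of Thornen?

The Superior Court of Thornen:
  (a) Iyer Group resides in Thornen. Met.
  (b) Iyer Group has its principal place of business in Thornen, which satisfies one of the alternatives. Condition met.
  (c) No contract (and hence no place of execution) is alleged. The proviso rescues it, though: the amount in controversy is 44,000 dollars, which meets the USD 10,000 floor. Met.
  (d) The amount in controversy is $44,000, within the 50,000 dollars ceiling, which satisfies one of the alternatives. Satisfied.
  (e) The defendant resides in Thornen, so one alternative holds. Condition met.
  → Every requirement is satisfied — jurisdiction.

Yes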